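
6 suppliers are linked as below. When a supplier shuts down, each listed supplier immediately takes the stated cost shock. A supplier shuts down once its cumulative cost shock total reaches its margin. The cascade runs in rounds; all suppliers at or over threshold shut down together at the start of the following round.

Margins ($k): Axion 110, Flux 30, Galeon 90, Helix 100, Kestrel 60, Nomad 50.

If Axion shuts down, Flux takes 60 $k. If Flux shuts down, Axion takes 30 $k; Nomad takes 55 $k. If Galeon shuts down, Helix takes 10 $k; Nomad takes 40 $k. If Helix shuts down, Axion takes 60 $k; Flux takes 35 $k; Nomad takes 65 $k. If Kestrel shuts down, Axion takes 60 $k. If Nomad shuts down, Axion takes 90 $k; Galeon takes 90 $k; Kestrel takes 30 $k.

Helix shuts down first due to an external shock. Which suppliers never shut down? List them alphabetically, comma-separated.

Kestrel

Round 1 — Helix shuts down (initial).
  Axion: +60 → 60 < 110
  Flux: +35 → 35 ≥ 30
  Nomad: +65 → 65 ≥ 50
Round 2 — Flux, Nomad shut down.
  Axion: +30+90 → 180 ≥ 110
  Galeon: +90 → 90 ≥ 90
  Kestrel: +30 → 30 < 60
Round 3 — Axion, Galeon shut down.
No further shutdowns.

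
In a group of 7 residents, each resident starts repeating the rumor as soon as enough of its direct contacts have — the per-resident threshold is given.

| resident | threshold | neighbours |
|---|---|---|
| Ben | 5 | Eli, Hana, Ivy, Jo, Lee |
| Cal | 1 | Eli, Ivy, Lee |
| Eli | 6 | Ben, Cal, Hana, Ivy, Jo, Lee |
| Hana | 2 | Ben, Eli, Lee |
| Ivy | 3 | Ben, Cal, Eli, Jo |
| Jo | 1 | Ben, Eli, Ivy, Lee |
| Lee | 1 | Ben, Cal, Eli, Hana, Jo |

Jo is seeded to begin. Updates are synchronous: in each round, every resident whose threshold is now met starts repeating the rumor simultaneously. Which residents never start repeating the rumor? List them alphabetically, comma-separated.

Round 1 — Jo starts repeating the rumor (initial).
Round 2 — checking thresholds:
  Ben: 1 of 5 neighbours < 5, not yet.
  Eli: 1 of 6 neighbours < 6, not yet.
  Ivy: 1 of 4 neighbours < 3, not yet.
  Lee: 1 of 5 neighbours ≥ 1, starts repeating the rumor.
Round 3 — checking thresholds:
  Ben: 2 of 5 neighbours < 5, not yet.
  Cal: 1 of 3 neighbours ≥ 1, starts repeating the rumor.
  Eli: 2 of 6 neighbours < 6, not yet.
  Hana: 1 of 3 neighbours < 2, not yet.
  Ivy: 1 of 4 neighbours < 3, not yet.
Round 4 — no new spreads; cascade stops.

Ben, Eli, Hana, Ivy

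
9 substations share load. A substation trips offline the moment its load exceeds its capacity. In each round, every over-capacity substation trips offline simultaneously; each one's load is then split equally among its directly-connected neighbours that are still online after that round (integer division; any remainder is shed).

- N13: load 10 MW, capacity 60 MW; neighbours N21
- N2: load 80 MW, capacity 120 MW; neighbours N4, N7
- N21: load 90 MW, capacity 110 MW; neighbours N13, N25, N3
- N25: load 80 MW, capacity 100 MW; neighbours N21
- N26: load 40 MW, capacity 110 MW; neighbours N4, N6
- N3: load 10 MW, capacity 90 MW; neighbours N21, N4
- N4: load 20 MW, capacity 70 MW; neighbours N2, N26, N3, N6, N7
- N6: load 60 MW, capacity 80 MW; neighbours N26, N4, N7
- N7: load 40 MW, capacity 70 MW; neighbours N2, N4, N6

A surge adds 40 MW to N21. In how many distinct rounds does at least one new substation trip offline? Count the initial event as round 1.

2

Round 1 — N21 at 130 > 110. N21 trips offline.
  N21 sheds 130 MW to N13, N25, N3: 43 each (1 lost).
    N13: 10+43 = 53 ≤ 60
    N25: 80+43 = 123 > 100
    N3: 10+43 = 53 ≤ 90
Round 2 — N25 trips offline.
  N25 sheds 123 MW: no online neighbours, lost.
No further trips.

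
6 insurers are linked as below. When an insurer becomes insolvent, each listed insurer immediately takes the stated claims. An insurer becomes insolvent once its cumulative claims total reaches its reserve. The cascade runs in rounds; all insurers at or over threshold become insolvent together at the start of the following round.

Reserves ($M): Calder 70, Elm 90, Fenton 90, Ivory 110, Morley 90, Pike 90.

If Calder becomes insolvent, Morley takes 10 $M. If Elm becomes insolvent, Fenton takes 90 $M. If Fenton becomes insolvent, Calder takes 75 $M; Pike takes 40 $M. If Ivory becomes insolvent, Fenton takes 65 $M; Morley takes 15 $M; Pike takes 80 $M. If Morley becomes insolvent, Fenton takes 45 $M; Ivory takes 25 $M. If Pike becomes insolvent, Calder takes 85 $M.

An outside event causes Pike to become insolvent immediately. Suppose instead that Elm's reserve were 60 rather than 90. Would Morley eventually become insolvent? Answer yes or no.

no

With Elm's reserve at 60:
Round 1 — Pike becomes insolvent (initial).
  Calder: +85 → 85 ≥ 70
Round 2 — Calder becomes insolvent.
  Morley: +10 → 10 < 90
No further insolvencies.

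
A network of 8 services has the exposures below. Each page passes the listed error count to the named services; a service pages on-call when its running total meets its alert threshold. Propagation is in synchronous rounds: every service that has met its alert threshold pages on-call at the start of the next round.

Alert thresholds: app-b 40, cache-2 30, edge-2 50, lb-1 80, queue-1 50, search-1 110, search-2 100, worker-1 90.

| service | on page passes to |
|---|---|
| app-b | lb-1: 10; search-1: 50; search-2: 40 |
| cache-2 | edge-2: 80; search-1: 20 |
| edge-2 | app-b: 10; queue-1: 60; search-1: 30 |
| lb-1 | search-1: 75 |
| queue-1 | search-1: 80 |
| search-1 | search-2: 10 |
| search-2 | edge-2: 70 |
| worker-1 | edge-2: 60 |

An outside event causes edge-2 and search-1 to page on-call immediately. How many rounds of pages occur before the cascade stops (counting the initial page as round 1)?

2

Round 1 — edge-2, search-1 page on-call (initial).
  app-b: +10 → 10 < 40
  queue-1: +60 → 60 ≥ 50
  search-2: +10 → 10 < 100
Round 2 — queue-1 pages on-call.
No further pages.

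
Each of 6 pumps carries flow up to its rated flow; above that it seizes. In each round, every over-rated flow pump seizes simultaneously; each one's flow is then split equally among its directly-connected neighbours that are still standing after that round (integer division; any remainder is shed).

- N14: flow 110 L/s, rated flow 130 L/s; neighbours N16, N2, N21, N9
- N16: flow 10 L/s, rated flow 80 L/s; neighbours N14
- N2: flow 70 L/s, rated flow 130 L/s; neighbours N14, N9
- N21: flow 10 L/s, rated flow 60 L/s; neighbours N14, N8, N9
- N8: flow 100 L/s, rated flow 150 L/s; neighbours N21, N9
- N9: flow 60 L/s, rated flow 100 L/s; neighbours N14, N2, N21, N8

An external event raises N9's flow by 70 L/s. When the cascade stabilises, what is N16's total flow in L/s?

Round 1 — N9 at 130 > 100. N9 seizes.
  N9 sheds 130 L/s to N14, N2, N21, N8: 32 each (2 lost).
    N14: 110+32 = 142 > 130
    N2: 70+32 = 102 ≤ 130
    N21: 10+32 = 42 ≤ 60
    N8: 100+32 = 132 ≤ 150
Round 2 — N14 seizes.
  N14 sheds 142 L/s to N16, N2, N21: 47 each (1 lost).
    N16: 10+47 = 57 ≤ 80
    N2: 102+47 = 149 > 130
    N21: 42+47 = 89 > 60
Round 3 — N2, N21 seize.
  N2 sheds 149 L/s: no online neighbours, lost.
  N21 sheds 89 L/s to N8: 89 each.
    N8: 132+89 = 221 > 150
Round 4 — N8 seizes.
  N8 sheds 221 L/s: no online neighbours, lost.
No further seizures.

57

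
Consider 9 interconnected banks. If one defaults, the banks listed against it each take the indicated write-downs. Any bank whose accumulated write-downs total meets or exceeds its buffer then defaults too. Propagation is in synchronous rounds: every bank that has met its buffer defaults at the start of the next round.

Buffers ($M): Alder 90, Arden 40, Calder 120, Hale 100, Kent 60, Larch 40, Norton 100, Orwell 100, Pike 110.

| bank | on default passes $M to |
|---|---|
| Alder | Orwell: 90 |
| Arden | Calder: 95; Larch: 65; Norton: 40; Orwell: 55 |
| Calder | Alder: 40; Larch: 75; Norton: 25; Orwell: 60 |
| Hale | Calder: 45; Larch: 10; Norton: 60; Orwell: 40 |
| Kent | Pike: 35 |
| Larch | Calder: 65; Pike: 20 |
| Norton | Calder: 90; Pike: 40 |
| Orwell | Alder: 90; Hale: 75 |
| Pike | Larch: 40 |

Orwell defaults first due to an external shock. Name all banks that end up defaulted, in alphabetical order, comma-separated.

Round 1 — Orwell defaults (initial).
  Alder: +90 → 90 ≥ 90
  Hale: +75 → 75 < 100
Round 2 — Alder defaults.
No further defaults.

Alder, Orwell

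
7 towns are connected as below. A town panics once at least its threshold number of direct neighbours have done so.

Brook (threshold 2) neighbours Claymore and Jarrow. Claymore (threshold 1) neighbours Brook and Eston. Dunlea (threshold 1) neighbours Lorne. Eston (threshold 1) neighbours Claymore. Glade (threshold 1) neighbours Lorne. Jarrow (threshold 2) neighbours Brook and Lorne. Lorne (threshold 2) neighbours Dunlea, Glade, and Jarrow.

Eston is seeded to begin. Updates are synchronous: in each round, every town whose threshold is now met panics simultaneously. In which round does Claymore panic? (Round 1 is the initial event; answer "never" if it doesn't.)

Round 1 — Eston panics (initial).
Round 2 — checking thresholds:
  Claymore: 1 of 2 neighbours ≥ 1, panics.
Round 3 — no new panics; cascade stops.

2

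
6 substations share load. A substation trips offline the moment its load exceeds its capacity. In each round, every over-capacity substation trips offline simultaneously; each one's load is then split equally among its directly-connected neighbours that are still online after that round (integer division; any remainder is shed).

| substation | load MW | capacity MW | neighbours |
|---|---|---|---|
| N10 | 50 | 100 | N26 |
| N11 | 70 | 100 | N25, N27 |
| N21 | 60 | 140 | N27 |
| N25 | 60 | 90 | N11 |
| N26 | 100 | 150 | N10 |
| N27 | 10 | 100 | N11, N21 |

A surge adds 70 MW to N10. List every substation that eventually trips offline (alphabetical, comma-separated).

Round 1 — N10 at 120 > 100. N10 trips offline.
  N10 sheds 120 MW to N26: 120 each.
    N26: 100+120 = 220 > 150
Round 2 — N26 trips offline.
  N26 sheds 220 MW: no online neighbours, lost.
No further trips.

N10, N26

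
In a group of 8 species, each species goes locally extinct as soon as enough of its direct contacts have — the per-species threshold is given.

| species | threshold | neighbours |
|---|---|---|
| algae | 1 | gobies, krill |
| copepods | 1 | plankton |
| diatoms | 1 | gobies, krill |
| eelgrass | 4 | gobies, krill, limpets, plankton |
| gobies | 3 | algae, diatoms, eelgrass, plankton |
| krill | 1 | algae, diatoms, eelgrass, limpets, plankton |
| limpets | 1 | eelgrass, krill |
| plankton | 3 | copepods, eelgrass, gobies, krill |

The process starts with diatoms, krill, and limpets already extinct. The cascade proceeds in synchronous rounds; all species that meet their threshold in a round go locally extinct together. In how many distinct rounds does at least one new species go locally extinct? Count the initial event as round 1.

Round 1 — diatoms, krill, limpets go locally extinct (initial).
Round 2 — checking thresholds:
  algae: 1 of 2 neighbours ≥ 1, goes locally extinct.
  eelgrass: 2 of 4 neighbours < 4, below threshold.
  gobies: 1 of 4 neighbours < 3, below threshold.
  plankton: 1 of 4 neighbours < 3, below threshold.
Round 3 — no new extinctions; cascade stops.

2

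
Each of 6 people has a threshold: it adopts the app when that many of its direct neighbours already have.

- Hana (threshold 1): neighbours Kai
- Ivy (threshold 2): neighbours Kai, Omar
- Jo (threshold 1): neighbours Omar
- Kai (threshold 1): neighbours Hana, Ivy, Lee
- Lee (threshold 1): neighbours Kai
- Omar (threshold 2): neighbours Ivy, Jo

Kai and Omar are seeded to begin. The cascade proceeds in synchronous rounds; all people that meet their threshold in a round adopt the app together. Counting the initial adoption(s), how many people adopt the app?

Round 1 — Kai, Omar adopt the app (initial).
Round 2 — checking thresholds:
  Hana: 1 of 1 neighbours ≥ 1, adopts the app.
  Ivy: 2 of 2 neighbours ≥ 2, adopts the app.
  Jo: 1 of 1 neighbours ≥ 1, adopts the app.
  Lee: 1 of 1 neighbours ≥ 1, adopts the app.
Round 3 — no new adoptions; cascade stops.

6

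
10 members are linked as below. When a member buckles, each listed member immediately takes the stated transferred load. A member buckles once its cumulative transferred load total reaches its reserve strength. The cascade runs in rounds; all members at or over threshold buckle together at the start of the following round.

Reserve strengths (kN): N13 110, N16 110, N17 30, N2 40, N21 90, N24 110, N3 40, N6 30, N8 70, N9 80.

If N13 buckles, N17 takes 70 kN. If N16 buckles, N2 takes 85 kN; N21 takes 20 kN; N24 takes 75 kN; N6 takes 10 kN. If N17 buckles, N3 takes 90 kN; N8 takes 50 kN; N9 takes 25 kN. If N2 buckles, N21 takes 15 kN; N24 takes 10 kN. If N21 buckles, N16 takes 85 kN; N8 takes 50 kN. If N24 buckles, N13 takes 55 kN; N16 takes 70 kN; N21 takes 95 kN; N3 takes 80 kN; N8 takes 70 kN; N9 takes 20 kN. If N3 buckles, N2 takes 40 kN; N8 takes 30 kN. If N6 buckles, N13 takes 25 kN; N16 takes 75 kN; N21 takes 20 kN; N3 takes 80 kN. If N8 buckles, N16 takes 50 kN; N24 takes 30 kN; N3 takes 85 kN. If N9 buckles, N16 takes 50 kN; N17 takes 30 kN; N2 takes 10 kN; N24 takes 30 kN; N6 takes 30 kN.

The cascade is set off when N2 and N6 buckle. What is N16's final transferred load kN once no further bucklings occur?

Round 1 — N2, N6 buckle (initial).
  N13: +25 → 25 < 110
  N16: +75 → 75 < 110
  N21: +15+20 → 35 < 90
  N24: +10 → 10 < 110
  N3: +80 → 80 ≥ 40
Round 2 — N3 buckles.
  N8: +30 → 30 < 70
No further bucklings.

75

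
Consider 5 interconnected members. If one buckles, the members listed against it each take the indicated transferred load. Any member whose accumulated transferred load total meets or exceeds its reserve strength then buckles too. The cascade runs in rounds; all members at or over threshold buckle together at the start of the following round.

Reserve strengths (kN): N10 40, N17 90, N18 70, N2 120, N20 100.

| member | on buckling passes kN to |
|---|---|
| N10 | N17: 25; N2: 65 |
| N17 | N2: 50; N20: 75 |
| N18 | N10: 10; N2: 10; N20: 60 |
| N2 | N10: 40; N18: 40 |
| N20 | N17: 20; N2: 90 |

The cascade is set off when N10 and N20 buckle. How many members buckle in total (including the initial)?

3

Round 1 — N10, N20 buckle (initial).
  N17: +25+20 → 45 < 90
  N2: +65+90 → 155 ≥ 120
Round 2 — N2 buckles.
  N18: +40 → 40 < 70
No further bucklings.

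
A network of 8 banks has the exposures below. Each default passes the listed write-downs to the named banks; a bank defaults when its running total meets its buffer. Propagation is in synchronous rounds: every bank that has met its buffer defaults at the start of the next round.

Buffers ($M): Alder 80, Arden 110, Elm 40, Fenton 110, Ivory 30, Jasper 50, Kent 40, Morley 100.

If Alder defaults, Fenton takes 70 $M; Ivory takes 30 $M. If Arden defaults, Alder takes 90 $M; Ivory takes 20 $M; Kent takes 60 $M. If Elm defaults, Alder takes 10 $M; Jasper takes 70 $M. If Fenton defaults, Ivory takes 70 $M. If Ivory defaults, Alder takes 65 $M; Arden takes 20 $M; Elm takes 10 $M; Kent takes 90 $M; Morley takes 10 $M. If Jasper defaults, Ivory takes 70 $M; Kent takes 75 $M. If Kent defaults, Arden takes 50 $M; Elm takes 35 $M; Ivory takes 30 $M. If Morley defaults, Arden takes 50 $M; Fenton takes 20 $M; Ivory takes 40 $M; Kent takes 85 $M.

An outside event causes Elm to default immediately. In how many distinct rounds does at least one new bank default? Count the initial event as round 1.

3

Round 1 — Elm defaults (initial).
  Alder: +10 → 10 < 80
  Jasper: +70 → 70 ≥ 50
Round 2 — Jasper defaults.
  Ivory: +70 → 70 ≥ 30
  Kent: +75 → 75 ≥ 40
Round 3 — Ivory, Kent default.
  Alder: +65 → 75 < 80
  Arden: +20+50 → 70 < 110
  Morley: +10 → 10 < 100
No further defaults.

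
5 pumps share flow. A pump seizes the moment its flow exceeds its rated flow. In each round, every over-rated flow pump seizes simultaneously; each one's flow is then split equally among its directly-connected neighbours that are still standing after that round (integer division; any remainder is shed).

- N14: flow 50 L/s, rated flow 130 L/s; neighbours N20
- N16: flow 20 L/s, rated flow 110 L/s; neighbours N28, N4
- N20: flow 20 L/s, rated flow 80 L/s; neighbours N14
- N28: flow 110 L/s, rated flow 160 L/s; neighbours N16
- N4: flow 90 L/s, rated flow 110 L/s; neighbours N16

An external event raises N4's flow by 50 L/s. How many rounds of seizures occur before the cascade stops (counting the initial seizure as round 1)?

3

Round 1 — N4 at 140 > 110. N4 seizes.
  N4 sheds 140 L/s to N16: 140 each.
    N16: 20+140 = 160 > 110
Round 2 — N16 seizes.
  N16 sheds 160 L/s to N28: 160 each.
    N28: 110+160 = 270 > 160
Round 3 — N28 seizes.
  N28 sheds 270 L/s: no online neighbours, lost.
No further seizures.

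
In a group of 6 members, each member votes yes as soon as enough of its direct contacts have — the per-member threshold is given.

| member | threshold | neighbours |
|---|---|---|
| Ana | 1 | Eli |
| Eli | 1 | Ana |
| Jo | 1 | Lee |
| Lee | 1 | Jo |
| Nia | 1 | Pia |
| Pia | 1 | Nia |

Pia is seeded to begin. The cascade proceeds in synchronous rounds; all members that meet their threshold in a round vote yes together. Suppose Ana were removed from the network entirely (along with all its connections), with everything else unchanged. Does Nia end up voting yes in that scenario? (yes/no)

yes

With Ana removed:
Round 1 — Pia votes yes (initial).
Round 2 — checking thresholds:
  Nia: 1 of 1 neighbours ≥ 1, votes yes.
Round 3 — no new yes votes; cascade stops.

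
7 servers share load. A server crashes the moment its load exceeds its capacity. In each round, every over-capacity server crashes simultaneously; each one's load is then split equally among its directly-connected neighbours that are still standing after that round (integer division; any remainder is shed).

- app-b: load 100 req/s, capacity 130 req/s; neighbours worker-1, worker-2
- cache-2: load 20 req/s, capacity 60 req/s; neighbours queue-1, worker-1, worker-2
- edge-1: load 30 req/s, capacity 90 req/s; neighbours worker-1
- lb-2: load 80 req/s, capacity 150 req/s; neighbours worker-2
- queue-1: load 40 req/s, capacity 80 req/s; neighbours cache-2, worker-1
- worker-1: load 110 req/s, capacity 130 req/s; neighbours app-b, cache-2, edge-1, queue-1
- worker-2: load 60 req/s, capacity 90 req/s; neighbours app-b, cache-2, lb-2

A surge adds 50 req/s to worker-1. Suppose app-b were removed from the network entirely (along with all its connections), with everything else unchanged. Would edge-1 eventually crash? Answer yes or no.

no

With app-b removed:
Round 1 — worker-1 at 160 > 130. worker-1 crashes.
  worker-1 sheds 160 req/s to cache-2, edge-1, queue-1: 53 each (1 lost).
    cache-2: 20+53 = 73 > 60
    edge-1: 30+53 = 83 ≤ 90
    queue-1: 40+53 = 93 > 80
Round 2 — cache-2, queue-1 crash.
  cache-2 sheds 73 req/s to worker-2: 73 each.
    worker-2: 60+73 = 133 > 90
  queue-1 sheds 93 req/s: no online neighbours, lost.
Round 3 — worker-2 crashes.
  worker-2 sheds 133 req/s to lb-2: 133 each.
    lb-2: 80+133 = 213 > 150
Round 4 — lb-2 crashes.
  lb-2 sheds 213 req/s: no online neighbours, lost.
No further crashes.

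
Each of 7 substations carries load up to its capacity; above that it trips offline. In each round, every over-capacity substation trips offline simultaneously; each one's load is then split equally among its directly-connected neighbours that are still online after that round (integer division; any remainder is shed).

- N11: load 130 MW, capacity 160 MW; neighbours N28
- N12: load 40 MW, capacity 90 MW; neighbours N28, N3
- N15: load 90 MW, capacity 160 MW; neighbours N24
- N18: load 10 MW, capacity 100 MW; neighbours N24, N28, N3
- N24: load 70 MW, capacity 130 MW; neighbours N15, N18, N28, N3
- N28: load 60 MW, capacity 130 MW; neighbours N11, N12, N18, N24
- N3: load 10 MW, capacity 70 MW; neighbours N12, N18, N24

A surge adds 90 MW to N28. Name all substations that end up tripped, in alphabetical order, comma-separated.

Round 1 — N28 at 150 > 130. N28 trips offline.
  N28 sheds 150 MW to N11, N12, N18, N24: 37 each (2 lost).
    N11: 130+37 = 167 > 160
    N12: 40+37 = 77 ≤ 90
    N18: 10+37 = 47 ≤ 100
    N24: 70+37 = 107 ≤ 130
Round 2 — N11 trips offline.
  N11 sheds 167 MW: no online neighbours, lost.
No further trips.

N11, N28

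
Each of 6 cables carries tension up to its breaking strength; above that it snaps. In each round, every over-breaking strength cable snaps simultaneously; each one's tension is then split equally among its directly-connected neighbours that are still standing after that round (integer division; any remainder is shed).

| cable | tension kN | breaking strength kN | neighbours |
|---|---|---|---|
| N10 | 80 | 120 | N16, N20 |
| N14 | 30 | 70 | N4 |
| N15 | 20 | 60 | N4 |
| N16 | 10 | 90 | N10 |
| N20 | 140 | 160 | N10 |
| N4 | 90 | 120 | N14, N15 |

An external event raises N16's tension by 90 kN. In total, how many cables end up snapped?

Round 1 — N16 at 100 > 90. N16 snaps.
  N16 sheds 100 kN to N10: 100 each.
    N10: 80+100 = 180 > 120
Round 2 — N10 snaps.
  N10 sheds 180 kN to N20: 180 each.
    N20: 140+180 = 320 > 160
Round 3 — N20 snaps.
  N20 sheds 320 kN: no online neighbours, lost.
No further breaks.

3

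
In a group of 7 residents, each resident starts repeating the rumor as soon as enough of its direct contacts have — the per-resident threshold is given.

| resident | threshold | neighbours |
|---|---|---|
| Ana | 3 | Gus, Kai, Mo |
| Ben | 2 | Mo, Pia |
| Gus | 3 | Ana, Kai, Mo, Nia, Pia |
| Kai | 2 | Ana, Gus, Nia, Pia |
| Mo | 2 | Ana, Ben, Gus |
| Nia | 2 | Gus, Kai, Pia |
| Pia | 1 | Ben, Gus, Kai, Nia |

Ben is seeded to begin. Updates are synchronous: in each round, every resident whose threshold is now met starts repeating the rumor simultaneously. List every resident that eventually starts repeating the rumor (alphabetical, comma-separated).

Round 1 — Ben starts repeating the rumor (initial).
Round 2 — checking thresholds:
  Mo: 1 of 3 neighbours < 2, not yet.
  Pia: 1 of 4 neighbours ≥ 1, starts repeating the rumor.
Round 3 — no new spreads; cascade stops.

Ben, Pia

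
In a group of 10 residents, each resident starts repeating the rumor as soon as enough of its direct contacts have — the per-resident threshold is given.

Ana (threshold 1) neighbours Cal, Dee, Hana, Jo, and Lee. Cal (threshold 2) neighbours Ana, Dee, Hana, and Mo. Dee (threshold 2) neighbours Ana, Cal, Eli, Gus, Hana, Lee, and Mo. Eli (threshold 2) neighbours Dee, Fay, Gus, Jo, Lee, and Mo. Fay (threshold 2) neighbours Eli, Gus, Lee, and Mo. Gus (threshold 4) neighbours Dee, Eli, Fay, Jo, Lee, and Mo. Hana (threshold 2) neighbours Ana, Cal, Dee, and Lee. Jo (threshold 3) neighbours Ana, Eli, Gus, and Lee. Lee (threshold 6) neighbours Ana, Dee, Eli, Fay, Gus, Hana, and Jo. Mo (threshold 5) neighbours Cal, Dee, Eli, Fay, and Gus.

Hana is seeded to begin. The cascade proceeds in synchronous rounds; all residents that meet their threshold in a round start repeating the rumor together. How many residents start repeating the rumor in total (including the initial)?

4

Round 1 — Hana starts repeating the rumor (initial).
Round 2 — checking thresholds:
  Ana: 1 of 5 neighbours ≥ 1, starts repeating the rumor.
  Cal: 1 of 4 neighbours < 2, below threshold.
  Dee: 1 of 7 neighbours < 2, below threshold.
  Lee: 1 of 7 neighbours < 6, below threshold.
Round 3 — checking thresholds:
  Cal: 2 of 4 neighbours ≥ 2, starts repeating the rumor.
  Dee: 2 of 7 neighbours ≥ 2, starts repeating the rumor.
  Jo: 1 of 4 neighbours < 3, below threshold.
  Lee: 2 of 7 neighbours < 6, below threshold.
Round 4 — no new spreads; cascade stops.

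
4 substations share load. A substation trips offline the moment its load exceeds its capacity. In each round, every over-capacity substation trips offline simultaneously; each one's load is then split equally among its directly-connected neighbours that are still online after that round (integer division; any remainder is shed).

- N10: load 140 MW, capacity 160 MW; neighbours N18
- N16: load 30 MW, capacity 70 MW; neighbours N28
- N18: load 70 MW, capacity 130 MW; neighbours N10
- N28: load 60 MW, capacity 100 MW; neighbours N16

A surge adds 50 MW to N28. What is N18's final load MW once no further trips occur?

Round 1 — N28 at 110 > 100. N28 trips offline.
  N28 sheds 110 MW to N16: 110 each.
    N16: 30+110 = 140 > 70
Round 2 — N16 trips offline.
  N16 sheds 140 MW: no online neighbours, lost.
No further trips.

70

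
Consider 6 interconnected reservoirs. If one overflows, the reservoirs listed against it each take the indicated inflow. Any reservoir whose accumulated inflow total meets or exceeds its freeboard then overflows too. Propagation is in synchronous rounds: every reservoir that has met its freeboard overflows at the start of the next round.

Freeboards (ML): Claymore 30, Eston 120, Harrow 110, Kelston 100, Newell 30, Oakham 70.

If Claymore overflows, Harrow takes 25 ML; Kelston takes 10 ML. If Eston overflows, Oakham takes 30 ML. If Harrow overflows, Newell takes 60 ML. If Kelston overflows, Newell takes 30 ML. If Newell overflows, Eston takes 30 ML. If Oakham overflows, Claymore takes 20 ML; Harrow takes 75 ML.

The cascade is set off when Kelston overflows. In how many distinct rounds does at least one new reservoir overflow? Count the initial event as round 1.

Round 1 — Kelston overflows (initial).
  Newell: +30 → 30 ≥ 30
Round 2 — Newell overflows.
  Eston: +30 → 30 < 120
No further overflows.

2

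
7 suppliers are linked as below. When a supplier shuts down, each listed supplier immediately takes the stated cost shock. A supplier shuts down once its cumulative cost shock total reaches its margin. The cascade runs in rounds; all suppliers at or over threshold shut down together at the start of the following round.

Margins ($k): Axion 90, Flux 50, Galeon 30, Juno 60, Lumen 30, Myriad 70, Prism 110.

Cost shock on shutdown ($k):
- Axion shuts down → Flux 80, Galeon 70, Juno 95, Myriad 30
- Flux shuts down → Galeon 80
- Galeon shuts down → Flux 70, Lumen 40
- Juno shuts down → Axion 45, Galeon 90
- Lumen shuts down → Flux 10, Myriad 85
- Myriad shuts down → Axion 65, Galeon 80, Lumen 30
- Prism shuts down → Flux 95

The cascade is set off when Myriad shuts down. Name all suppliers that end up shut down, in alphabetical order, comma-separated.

Round 1 — Myriad shuts down (initial).
  Axion: +65 → 65 < 90
  Galeon: +80 → 80 ≥ 30
  Lumen: +30 → 30 ≥ 30
Round 2 — Galeon, Lumen shut down.
  Flux: +70+10 → 80 ≥ 50
Round 3 — Flux shuts down.
No further shutdowns.

Flux, Galeon, Lumen, Myriad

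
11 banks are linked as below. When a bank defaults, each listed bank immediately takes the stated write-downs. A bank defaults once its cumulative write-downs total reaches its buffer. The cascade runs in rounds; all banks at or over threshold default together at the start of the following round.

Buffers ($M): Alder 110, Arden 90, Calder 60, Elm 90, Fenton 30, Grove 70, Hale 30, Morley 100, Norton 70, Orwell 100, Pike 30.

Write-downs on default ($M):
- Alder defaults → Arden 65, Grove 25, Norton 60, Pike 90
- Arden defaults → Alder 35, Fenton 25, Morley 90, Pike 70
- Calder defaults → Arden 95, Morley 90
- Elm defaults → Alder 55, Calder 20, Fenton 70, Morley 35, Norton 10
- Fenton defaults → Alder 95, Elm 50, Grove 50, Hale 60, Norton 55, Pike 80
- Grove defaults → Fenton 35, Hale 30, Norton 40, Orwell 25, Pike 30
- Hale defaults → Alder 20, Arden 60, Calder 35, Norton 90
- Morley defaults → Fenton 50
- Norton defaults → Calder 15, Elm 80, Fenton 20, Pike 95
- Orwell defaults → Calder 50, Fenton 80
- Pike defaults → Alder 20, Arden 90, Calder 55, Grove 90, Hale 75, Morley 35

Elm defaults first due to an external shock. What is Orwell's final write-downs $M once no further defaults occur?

25

Round 1 — Elm defaults (initial).
  Alder: +55 → 55 < 110
  Calder: +20 → 20 < 60
  Fenton: +70 → 70 ≥ 30
  Morley: +35 → 35 < 100
  Norton: +10 → 10 < 70
Round 2 — Fenton defaults.
  Alder: +95 → 150 ≥ 110
  Grove: +50 → 50 < 70
  Hale: +60 → 60 ≥ 30
  Norton: +55 → 65 < 70
  Pike: +80 → 80 ≥ 30
Round 3 — Alder, Hale, Pike default.
  Arden: +65+60+90 → 215 ≥ 90
  Calder: +35+55 → 110 ≥ 60
  Grove: +25+90 → 165 ≥ 70
  Morley: +35 → 70 < 100
  Norton: +60+90 → 215 ≥ 70
Round 4 — Arden, Calder, Grove, Norton default.
  Morley: +90+90 → 250 ≥ 100
  Orwell: +25 → 25 < 100
Round 5 — Morley defaults.
No further defaults.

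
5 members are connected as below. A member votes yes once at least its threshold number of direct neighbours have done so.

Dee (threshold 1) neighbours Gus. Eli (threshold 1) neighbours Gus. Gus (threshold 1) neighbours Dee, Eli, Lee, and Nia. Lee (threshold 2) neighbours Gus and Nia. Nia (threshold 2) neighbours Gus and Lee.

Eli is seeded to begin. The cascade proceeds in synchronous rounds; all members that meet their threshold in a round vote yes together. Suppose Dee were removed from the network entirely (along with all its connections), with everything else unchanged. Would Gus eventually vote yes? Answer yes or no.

With Dee removed:
Round 1 — Eli votes yes (initial).
Round 2 — checking thresholds:
  Gus: 1 of 3 neighbours ≥ 1, votes yes.
Round 3 — no new yes votes; cascade stops.

yes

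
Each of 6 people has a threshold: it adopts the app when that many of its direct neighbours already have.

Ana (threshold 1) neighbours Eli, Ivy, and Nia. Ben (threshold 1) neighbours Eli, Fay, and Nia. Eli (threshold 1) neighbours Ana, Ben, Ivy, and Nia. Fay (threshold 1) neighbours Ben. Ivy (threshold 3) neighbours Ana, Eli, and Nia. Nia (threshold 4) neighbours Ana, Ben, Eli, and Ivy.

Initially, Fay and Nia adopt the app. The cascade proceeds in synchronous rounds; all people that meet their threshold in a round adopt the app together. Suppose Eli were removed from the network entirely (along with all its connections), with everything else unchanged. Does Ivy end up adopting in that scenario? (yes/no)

no

With Eli removed:
Round 1 — Fay, Nia adopt the app (initial).
Round 2 — checking thresholds:
  Ana: 1 of 2 neighbours ≥ 1, adopts the app.
  Ben: 2 of 2 neighbours ≥ 1, adopts the app.
  Ivy: 1 of 2 neighbours < 3, not yet.
Round 3 — no new adoptions; cascade stops.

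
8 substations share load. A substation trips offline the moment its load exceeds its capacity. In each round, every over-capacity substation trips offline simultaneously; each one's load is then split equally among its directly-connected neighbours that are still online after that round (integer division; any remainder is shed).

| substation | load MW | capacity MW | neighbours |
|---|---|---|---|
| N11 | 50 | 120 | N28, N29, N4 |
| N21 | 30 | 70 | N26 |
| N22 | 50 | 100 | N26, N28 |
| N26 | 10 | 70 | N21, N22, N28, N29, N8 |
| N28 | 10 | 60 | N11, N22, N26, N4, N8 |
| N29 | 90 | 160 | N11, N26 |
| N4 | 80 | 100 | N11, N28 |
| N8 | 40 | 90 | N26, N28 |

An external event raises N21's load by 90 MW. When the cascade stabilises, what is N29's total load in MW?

Round 1 — N21 at 120 > 70. N21 trips offline.
  N21 sheds 120 MW to N26: 120 each.
    N26: 10+120 = 130 > 70
Round 2 — N26 trips offline.
  N26 sheds 130 MW to N22, N28, N29, N8: 32 each (2 lost).
    N22: 50+32 = 82 ≤ 100
    N28: 10+32 = 42 ≤ 60
    N29: 90+32 = 122 ≤ 160
    N8: 40+32 = 72 ≤ 90
No further trips.

122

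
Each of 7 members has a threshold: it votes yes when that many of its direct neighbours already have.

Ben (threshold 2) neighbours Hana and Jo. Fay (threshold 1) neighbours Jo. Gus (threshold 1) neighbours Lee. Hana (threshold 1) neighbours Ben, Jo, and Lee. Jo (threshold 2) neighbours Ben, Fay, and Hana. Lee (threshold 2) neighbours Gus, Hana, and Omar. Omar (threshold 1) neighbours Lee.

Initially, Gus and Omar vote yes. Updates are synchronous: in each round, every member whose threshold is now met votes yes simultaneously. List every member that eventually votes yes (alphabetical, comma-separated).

Round 1 — Gus, Omar vote yes (initial).
Round 2 — checking thresholds:
  Lee: 2 of 3 neighbours ≥ 2, votes yes.
Round 3 — checking thresholds:
  Hana: 1 of 3 neighbours ≥ 1, votes yes.
Round 4 — no new yes votes; cascade stops.

Gus, Hana, Lee, Omar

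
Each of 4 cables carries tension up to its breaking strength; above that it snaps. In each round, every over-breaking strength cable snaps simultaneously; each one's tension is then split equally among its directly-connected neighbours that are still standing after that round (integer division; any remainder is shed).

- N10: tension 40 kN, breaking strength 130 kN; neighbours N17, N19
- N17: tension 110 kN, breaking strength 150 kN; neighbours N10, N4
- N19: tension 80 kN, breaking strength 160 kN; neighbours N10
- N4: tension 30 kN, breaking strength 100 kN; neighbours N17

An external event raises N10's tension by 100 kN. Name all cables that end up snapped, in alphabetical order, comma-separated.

Round 1 — N10 at 140 > 130. N10 snaps.
  N10 sheds 140 kN to N17, N19: 70 each.
    N17: 110+70 = 180 > 150
    N19: 80+70 = 150 ≤ 160
Round 2 — N17 snaps.
  N17 sheds 180 kN to N4: 180 each.
    N4: 30+180 = 210 > 100
Round 3 — N4 snaps.
  N4 sheds 210 kN: no online neighbours, lost.
No further breaks.

N10, N17, N4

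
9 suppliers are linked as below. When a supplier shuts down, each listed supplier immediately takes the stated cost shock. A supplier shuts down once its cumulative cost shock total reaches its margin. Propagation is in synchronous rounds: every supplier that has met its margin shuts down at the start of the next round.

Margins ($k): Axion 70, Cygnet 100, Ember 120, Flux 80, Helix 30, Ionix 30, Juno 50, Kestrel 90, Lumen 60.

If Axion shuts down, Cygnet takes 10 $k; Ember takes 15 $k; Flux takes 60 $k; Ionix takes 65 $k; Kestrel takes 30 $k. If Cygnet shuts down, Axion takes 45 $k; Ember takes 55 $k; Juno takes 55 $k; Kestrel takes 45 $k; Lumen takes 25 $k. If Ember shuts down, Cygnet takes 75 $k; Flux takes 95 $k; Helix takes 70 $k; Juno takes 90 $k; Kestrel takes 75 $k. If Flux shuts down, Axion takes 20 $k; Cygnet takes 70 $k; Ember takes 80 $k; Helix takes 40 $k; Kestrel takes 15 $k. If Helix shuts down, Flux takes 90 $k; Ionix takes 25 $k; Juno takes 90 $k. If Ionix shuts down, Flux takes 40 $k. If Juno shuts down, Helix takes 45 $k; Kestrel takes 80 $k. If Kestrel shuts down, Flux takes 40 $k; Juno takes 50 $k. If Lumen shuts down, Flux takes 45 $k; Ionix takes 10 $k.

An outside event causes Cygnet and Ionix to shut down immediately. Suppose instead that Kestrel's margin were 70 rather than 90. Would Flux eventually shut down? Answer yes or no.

yes

With Kestrel's margin at 70:
Round 1 — Cygnet, Ionix shut down (initial).
  Axion: +45 → 45 < 70
  Ember: +55 → 55 < 120
  Flux: +40 → 40 < 80
  Juno: +55 → 55 ≥ 50
  Kestrel: +45 → 45 < 70
  Lumen: +25 → 25 < 60
Round 2 — Juno shuts down.
  Helix: +45 → 45 ≥ 30
  Kestrel: +80 → 125 ≥ 70
Round 3 — Helix, Kestrel shut down.
  Flux: +90+40 → 170 ≥ 80
Round 4 — Flux shuts down.
  Axion: +20 → 65 < 70
  Ember: +80 → 135 ≥ 120
Round 5 — Ember shuts down.
No further shutdowns.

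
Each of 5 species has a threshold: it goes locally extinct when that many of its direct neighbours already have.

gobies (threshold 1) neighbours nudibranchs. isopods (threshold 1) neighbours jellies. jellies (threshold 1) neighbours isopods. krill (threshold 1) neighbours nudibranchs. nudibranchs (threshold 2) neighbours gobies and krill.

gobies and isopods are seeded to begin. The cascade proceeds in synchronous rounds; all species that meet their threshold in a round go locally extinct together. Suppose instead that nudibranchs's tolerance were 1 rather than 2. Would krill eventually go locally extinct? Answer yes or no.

yes

With nudibranchs's tolerance at 1:
Round 1 — gobies, isopods go locally extinct (initial).
Round 2 — checking thresholds:
  jellies: 1 of 1 neighbours ≥ 1, goes locally extinct.
  nudibranchs: 1 of 2 neighbours ≥ 1, goes locally extinct.
Round 3 — checking thresholds:
  krill: 1 of 1 neighbours ≥ 1, goes locally extinct.
Round 4 — no new extinctions; cascade stops.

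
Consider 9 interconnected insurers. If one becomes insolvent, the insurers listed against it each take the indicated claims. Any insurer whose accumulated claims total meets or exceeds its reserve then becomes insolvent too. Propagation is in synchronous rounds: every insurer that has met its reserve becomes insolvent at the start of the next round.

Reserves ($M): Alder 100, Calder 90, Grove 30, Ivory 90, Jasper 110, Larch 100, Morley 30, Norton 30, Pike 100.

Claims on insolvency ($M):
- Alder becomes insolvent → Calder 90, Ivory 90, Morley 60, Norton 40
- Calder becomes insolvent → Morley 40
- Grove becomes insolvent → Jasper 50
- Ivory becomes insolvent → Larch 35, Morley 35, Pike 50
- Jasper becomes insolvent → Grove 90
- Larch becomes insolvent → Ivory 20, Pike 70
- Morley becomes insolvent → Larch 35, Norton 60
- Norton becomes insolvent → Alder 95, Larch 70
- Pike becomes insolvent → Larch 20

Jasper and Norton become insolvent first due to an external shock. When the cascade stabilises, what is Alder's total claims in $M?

95

Round 1 — Jasper, Norton become insolvent (initial).
  Alder: +95 → 95 < 100
  Grove: +90 → 90 ≥ 30
  Larch: +70 → 70 < 100
Round 2 — Grove becomes insolvent.
No further insolvencies.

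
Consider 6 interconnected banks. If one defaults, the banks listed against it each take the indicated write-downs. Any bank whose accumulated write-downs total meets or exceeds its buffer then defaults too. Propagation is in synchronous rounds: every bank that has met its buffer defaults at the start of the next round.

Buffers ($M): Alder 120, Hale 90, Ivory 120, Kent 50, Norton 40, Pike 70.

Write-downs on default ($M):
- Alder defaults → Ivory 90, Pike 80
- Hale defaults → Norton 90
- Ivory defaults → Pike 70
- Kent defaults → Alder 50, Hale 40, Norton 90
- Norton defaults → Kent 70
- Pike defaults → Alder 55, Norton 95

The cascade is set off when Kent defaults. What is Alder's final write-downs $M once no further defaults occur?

Round 1 — Kent defaults (initial).
  Alder: +50 → 50 < 120
  Hale: +40 → 40 < 90
  Norton: +90 → 90 ≥ 40
Round 2 — Norton defaults.
No further defaults.

50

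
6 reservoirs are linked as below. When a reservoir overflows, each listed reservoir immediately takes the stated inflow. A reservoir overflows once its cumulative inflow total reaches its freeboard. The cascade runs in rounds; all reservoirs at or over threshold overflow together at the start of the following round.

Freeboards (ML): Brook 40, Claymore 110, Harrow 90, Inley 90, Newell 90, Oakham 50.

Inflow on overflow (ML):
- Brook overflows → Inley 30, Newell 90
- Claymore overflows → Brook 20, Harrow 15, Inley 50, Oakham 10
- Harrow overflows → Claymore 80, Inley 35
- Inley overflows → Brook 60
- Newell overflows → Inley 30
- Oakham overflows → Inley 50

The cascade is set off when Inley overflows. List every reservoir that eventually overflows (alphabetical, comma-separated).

Brook, Inley, Newell

Round 1 — Inley overflows (initial).
  Brook: +60 → 60 ≥ 40
Round 2 — Brook overflows.
  Newell: +90 → 90 ≥ 90
Round 3 — Newell overflows.
No further overflows.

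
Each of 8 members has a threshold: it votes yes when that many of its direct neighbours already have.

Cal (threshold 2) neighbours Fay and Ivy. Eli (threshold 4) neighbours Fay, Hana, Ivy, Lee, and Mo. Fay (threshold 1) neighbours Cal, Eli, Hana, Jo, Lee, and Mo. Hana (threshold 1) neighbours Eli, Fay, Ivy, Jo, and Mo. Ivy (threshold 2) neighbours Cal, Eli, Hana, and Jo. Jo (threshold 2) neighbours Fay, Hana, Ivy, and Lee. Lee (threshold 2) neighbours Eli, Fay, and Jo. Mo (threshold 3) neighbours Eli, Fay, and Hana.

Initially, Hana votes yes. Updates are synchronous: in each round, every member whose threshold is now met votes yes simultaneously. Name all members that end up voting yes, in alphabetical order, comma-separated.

Cal, Eli, Fay, Hana, Ivy, Jo, Lee, Mo

Round 1 — Hana votes yes (initial).
Round 2 — checking thresholds:
  Eli: 1 of 5 neighbours < 4, below threshold.
  Fay: 1 of 6 neighbours ≥ 1, votes yes.
  Ivy: 1 of 4 neighbours < 2, below threshold.
  Jo: 1 of 4 neighbours < 2, below threshold.
  Mo: 1 of 3 neighbours < 3, below threshold.
Round 3 — checking thresholds:
  Cal: 1 of 2 neighbours < 2, below threshold.
  Eli: 2 of 5 neighbours < 4, below threshold.
  Ivy: 1 of 4 neighbours < 2, below threshold.
  Jo: 2 of 4 neighbours ≥ 2, votes yes.
  Lee: 1 of 3 neighbours < 2, below threshold.
  Mo: 2 of 3 neighbours < 3, below threshold.
Round 4 — checking thresholds:
  Cal: 1 of 2 neighbours < 2, below threshold.
  Eli: 2 of 5 neighbours < 4, below threshold.
  Ivy: 2 of 4 neighbours ≥ 2, votes yes.
  Lee: 2 of 3 neighbours ≥ 2, votes yes.
  Mo: 2 of 3 neighbours < 3, below threshold.
Round 5 — checking thresholds:
  Cal: 2 of 2 neighbours ≥ 2, votes yes.
  Eli: 4 of 5 neighbours ≥ 4, votes yes.
  Mo: 2 of 3 neighbours < 3, below threshold.
Round 6 — checking thresholds:
  Mo: 3 of 3 neighbours ≥ 3, votes yes.
Round 7 — no new yes votes; cascade stops.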